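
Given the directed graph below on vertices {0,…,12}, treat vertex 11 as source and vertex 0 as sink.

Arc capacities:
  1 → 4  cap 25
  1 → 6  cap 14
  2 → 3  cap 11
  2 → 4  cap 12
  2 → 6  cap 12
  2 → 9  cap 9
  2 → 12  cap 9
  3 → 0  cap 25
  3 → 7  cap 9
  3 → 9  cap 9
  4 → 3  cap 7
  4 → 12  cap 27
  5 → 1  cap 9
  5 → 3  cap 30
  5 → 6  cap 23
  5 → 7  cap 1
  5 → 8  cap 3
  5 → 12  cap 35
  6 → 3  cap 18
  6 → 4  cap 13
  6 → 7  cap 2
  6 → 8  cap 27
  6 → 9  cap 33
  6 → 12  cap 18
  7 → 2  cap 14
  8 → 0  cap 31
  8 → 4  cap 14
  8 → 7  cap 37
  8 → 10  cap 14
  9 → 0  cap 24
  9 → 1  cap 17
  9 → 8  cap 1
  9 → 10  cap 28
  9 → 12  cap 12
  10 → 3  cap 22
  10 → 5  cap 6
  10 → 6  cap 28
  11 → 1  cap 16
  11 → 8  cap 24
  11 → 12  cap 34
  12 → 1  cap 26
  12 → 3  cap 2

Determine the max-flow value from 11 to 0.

Maximum flow value: 47

augment #1: 11→8→0 bottleneck 24, total now 24
augment #2: 11→12→3→0 bottleneck 2, total now 26
augment #3: 11→1→4→3→0 bottleneck 7, total now 33
augment #4: 11→1→6→3→0 bottleneck 9, total now 42
augment #5: 11→12→1→6→3→0 bottleneck 5, total now 47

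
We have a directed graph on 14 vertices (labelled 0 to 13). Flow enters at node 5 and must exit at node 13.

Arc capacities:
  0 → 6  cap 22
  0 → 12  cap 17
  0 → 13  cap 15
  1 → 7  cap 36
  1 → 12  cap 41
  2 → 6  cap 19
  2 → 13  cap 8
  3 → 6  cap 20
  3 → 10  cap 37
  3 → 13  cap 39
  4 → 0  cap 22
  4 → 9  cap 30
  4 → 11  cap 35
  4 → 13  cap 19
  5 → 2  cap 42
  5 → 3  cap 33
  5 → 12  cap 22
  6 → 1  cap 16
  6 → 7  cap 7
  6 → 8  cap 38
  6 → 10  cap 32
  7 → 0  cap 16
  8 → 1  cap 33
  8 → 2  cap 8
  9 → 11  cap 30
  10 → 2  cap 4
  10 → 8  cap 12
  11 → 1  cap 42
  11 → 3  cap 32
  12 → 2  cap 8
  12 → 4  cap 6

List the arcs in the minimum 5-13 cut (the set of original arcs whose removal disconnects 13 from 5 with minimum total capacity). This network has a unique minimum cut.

Min-cut arcs: {(0,13), (2,13), (5,3), (12,4)} (total capacity 62)

augment #1: 5→2→13 push 8
augment #2: 5→3→13 push 33
augment #3: 5→12→4→13 push 6
augment #4: 5→2→6→7→0→13 push 7
augment #5: 5→2→6→1→7→0→13 push 8
max flow = 62; residual-reachable set from 5 gives S-side
cut edges (S→T): {(0,13), (2,13), (5,3), (12,4)} total cap 62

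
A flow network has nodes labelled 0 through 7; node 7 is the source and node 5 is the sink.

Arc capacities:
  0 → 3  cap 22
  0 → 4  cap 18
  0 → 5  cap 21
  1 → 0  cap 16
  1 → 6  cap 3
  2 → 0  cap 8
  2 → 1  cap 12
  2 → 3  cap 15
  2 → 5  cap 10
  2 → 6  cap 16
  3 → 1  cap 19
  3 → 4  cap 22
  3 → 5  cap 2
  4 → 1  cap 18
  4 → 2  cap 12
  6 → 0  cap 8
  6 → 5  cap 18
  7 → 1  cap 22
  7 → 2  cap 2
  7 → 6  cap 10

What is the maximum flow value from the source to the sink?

Maximum flow value: 31

augment #1: 7→2→5 bottleneck 2, total now 2
augment #2: 7→6→5 bottleneck 10, total now 12
augment #3: 7→1→0→5 bottleneck 16, total now 28
augment #4: 7→1→6→5 bottleneck 3, total now 31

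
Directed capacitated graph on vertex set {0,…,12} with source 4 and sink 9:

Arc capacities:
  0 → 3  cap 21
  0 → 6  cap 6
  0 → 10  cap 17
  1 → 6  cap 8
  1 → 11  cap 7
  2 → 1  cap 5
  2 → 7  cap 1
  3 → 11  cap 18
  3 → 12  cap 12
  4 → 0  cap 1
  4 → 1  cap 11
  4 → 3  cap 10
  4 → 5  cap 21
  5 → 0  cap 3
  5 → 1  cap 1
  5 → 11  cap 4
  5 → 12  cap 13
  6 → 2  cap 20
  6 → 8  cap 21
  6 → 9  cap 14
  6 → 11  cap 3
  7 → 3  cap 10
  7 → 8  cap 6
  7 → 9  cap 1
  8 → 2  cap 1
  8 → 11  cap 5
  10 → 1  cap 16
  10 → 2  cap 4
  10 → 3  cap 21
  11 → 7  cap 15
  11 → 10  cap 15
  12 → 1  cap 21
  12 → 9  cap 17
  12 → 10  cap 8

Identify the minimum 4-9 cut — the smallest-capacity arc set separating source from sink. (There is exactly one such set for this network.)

Min-cut arcs: {(1,6), (4,0), (5,0), (7,9), (12,9)} (total capacity 30)

augment #1: 4→0→6→9 push 1
augment #2: 4→1→6→9 push 8
augment #3: 4→3→12→9 push 10
augment #4: 4→5→12→9 push 7
augment #5: 4→1→11→7→9 push 1
augment #6: 4→5→0→6→9 push 3
max flow = 30; residual-reachable set from 4 gives S-side
cut edges (S→T): {(1,6), (4,0), (5,0), (7,9), (12,9)} total cap 30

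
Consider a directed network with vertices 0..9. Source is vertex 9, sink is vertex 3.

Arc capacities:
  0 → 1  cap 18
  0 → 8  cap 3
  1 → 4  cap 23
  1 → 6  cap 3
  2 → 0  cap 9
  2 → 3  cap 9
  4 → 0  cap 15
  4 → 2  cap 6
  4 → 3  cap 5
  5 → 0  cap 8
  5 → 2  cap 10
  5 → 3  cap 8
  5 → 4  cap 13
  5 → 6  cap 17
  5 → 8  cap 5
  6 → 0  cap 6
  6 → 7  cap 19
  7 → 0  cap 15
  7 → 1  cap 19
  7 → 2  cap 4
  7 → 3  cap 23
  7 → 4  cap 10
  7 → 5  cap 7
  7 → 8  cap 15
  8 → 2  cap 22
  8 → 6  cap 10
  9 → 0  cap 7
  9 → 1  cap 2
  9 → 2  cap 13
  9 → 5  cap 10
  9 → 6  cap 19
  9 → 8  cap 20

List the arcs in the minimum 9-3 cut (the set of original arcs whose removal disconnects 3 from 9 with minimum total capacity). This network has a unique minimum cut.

Min-cut arcs: {(2,3), (4,3), (5,3), (6,7)} (total capacity 41)

augment #1: 9→2→3 push 9
augment #2: 9→5→3 push 8
augment #3: 9→1→4→3 push 2
augment #4: 9→5→4→3 push 2
augment #5: 9→6→7→3 push 19
augment #6: 9→0→1→4→3 push 1
max flow = 41; residual-reachable set from 9 gives S-side
cut edges (S→T): {(2,3), (4,3), (5,3), (6,7)} total cap 41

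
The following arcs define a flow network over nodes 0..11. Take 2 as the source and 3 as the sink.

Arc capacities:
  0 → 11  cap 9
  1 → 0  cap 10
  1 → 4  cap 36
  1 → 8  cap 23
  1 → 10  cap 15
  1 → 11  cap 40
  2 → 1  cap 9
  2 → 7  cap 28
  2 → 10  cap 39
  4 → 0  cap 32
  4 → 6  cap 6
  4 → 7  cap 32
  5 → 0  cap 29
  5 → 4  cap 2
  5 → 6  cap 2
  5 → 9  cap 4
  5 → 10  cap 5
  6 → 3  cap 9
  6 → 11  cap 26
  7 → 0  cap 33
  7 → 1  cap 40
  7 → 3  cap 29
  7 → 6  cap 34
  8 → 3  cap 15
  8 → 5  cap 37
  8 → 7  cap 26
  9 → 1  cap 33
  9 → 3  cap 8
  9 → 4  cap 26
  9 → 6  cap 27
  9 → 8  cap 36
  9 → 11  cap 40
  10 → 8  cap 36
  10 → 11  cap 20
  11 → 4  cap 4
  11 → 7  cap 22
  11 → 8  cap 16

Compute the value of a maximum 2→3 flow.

Maximum flow value: 57

augment #1: 2→7→3 bottleneck 28, total now 28
augment #2: 2→1→8→3 bottleneck 9, total now 37
augment #3: 2→10→8→3 bottleneck 6, total now 43
augment #4: 2→10→8→7→3 bottleneck 1, total now 44
augment #5: 2→10→8→5→6→3 bottleneck 2, total now 46
augment #6: 2→10→8→5→9→3 bottleneck 4, total now 50
augment #7: 2→10→8→7→6→3 bottleneck 7, total now 57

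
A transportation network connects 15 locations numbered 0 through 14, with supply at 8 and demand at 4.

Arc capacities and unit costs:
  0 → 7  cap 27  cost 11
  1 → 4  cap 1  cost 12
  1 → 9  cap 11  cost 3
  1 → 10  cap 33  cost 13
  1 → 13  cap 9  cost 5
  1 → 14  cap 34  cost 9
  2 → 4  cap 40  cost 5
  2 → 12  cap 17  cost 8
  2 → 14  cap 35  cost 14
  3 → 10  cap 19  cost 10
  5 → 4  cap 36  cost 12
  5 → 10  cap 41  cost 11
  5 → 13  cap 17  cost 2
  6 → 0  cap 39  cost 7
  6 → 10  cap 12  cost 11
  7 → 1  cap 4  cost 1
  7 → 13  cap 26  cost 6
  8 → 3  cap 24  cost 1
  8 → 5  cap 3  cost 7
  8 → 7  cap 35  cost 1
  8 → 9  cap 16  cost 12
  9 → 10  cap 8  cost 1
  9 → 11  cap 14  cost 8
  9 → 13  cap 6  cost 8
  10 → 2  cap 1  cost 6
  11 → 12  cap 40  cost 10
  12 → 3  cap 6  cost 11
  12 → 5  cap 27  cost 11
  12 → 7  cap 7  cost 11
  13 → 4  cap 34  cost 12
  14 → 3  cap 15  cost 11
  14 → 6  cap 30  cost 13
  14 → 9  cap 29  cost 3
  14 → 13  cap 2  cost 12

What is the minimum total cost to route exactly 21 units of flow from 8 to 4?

shortest-cost path #1: 8→7→1→4 push 1 @ unit cost 14 (adds 14)
shortest-cost path #2: 8→7→1→9→10→2→4 push 1 @ unit cost 17 (adds 17)
shortest-cost path #3: 8→5→4 push 3 @ unit cost 19 (adds 57)
shortest-cost path #4: 8→7→13→4 push 16 @ unit cost 19 (adds 304)
total cost = 392

Minimum cost for 21 units: 392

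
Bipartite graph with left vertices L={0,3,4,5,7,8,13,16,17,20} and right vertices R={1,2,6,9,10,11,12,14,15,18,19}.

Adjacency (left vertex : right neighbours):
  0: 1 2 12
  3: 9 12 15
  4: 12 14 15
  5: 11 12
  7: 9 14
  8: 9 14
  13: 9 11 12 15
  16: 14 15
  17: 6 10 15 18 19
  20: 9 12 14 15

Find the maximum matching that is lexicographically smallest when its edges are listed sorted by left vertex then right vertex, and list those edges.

Lex-smallest maximum matching: {(0,1), (3,9), (4,12), (5,11), (7,14), (13,15), (17,6)}

|M| = 7 (so the lex-smallest maximum matching has 7 edges)
process left vertices in ascending order; for each, take the smallest-labelled available neighbour that still permits 7 edges overall, or leave it unmatched if none does
lex-smallest matching: {0-1, 3-9, 4-12, 5-11, 7-14, 13-15, 17-6}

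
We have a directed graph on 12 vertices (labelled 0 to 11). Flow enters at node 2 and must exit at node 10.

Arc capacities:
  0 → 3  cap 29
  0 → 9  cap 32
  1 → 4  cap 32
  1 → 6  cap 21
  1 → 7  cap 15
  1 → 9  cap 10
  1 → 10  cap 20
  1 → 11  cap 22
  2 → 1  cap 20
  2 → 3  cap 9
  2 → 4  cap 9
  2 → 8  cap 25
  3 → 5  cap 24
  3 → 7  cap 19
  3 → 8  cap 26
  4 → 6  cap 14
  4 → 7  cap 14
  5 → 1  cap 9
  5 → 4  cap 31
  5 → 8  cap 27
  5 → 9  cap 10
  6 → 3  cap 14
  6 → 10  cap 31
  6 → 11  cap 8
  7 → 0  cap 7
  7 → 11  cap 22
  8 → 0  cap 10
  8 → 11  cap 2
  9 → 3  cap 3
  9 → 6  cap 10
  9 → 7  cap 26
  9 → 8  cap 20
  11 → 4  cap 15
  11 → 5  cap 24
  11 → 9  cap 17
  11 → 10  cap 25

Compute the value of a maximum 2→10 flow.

Maximum flow value: 50

augment #1: 2→1→10 bottleneck 20, total now 20
augment #2: 2→4→6→10 bottleneck 9, total now 29
augment #3: 2→8→11→10 bottleneck 2, total now 31
augment #4: 2→3→7→11→10 bottleneck 9, total now 40
augment #5: 2→8→0→9→6→10 bottleneck 10, total now 50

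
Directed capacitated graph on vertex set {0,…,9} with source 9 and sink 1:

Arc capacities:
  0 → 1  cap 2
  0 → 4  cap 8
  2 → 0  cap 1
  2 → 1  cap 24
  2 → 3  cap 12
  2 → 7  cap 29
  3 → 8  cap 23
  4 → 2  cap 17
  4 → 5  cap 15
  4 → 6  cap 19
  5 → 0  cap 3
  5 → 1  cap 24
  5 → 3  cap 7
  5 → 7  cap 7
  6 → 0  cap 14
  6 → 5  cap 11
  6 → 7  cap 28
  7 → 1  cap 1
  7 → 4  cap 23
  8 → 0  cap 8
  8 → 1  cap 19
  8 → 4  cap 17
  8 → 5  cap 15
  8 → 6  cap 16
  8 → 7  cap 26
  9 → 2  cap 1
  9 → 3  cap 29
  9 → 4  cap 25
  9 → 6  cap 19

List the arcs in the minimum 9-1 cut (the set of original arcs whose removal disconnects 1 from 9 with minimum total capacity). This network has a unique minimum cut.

Min-cut arcs: {(0,1), (4,2), (5,1), (7,1), (8,1), (9,2)} (total capacity 64)

augment #1: 9→2→1 push 1
augment #2: 9→3→8→1 push 19
augment #3: 9→4→2→1 push 17
augment #4: 9→4→5→1 push 8
augment #5: 9→6→0→1 push 2
augment #6: 9→6→5→1 push 11
augment #7: 9→6→7→1 push 1
augment #8: 9→3→8→5→1 push 4
augment #9: 9→6→0→4→5→1 push 1
max flow = 64; residual-reachable set from 9 gives S-side
cut edges (S→T): {(0,1), (4,2), (5,1), (7,1), (8,1), (9,2)} total cap 64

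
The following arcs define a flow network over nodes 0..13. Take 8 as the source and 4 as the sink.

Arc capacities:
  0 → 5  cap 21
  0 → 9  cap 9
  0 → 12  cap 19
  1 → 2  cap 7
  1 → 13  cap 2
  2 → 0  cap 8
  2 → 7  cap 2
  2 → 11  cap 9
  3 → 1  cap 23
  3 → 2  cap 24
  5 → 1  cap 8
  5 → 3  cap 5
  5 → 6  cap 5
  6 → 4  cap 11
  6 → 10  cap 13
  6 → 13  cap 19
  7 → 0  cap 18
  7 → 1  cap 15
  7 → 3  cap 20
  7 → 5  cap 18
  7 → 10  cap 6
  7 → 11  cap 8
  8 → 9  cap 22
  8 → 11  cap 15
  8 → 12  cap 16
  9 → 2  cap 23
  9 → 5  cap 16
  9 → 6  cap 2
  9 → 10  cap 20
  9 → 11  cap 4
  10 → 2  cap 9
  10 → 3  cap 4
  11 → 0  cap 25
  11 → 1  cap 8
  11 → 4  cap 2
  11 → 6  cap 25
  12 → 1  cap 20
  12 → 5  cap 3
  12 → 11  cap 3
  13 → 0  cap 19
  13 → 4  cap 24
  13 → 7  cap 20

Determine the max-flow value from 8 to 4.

Maximum flow value: 34

augment #1: 8→11→4 bottleneck 2, total now 2
augment #2: 8→9→6→4 bottleneck 2, total now 4
augment #3: 8→11→6→4 bottleneck 9, total now 13
augment #4: 8→11→1→13→4 bottleneck 2, total now 15
augment #5: 8→11→6→13→4 bottleneck 2, total now 17
augment #6: 8→9→5→6→13→4 bottleneck 5, total now 22
augment #7: 8→9→11→6→13→4 bottleneck 4, total now 26
augment #8: 8→12→11→6→13→4 bottleneck 3, total now 29
augment #9: 8→9→2→11→6→13→4 bottleneck 5, total now 34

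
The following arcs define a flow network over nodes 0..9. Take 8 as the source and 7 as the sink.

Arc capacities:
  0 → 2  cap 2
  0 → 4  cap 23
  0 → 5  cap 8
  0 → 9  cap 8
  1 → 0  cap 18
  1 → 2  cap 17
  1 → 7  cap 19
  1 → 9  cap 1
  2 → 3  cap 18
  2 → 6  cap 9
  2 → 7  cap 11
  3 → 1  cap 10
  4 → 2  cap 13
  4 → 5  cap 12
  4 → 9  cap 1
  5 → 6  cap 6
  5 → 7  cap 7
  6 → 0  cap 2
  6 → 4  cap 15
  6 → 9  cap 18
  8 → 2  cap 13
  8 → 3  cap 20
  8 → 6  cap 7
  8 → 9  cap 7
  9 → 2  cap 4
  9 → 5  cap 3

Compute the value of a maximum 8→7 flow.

augment #1: 8→2→7 bottleneck 11, total now 11
augment #2: 8→3→1→7 bottleneck 10, total now 21
augment #3: 8→9→5→7 bottleneck 3, total now 24
augment #4: 8→6→0→5→7 bottleneck 2, total now 26
augment #5: 8→6→4→5→7 bottleneck 2, total now 28

Maximum flow value: 28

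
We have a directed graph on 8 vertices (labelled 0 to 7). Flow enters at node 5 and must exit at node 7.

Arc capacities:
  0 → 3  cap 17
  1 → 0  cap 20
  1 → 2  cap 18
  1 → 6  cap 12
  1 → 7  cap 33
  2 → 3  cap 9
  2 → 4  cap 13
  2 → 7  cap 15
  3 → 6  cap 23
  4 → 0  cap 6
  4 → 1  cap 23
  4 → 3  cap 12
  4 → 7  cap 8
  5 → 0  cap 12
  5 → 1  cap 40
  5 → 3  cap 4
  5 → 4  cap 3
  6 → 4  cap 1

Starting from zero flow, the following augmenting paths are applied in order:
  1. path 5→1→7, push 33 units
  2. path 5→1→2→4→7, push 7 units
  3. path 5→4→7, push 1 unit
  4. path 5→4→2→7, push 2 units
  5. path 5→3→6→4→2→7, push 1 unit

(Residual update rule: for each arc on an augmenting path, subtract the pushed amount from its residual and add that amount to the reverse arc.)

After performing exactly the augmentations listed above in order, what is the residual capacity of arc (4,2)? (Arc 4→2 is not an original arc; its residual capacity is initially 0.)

Residual capacity of (4,2): 4

after path 1 (5→1→7, push 33): res(4,2)=0
after path 2 (5→1→2→4→7, push 7): res(4,2)=7
after path 3 (5→4→7, push 1): res(4,2)=7
after path 4 (5→4→2→7, push 2): res(4,2)=5
after path 5 (5→3→6→4→2→7, push 1): res(4,2)=4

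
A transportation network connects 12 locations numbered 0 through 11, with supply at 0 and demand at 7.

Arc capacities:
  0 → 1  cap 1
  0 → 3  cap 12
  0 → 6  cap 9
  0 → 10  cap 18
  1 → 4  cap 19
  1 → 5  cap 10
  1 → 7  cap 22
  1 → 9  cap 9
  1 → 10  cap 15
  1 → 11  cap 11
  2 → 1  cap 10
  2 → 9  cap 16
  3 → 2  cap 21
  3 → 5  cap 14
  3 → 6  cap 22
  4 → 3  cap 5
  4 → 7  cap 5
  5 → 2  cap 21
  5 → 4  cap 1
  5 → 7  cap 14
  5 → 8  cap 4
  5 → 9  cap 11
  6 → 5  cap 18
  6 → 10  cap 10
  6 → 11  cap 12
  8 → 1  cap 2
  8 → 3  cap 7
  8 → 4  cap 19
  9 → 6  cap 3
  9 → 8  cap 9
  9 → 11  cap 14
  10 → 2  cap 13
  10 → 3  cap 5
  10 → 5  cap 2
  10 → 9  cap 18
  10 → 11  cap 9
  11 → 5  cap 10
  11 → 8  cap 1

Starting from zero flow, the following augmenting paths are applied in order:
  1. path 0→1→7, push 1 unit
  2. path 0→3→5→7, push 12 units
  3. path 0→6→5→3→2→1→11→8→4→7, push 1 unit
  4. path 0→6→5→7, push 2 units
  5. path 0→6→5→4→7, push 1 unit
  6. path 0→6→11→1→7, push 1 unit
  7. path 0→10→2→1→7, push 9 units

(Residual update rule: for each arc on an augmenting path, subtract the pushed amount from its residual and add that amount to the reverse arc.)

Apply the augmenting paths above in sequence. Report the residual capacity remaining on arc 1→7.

Residual capacity of (1,7): 11

after path 1 (0→1→7, push 1): res(1,7)=21
after path 2 (0→3→5→7, push 12): res(1,7)=21
after path 3 (0→6→5→3→2→1→11→8→4→7, push 1): res(1,7)=21
after path 4 (0→6→5→7, push 2): res(1,7)=21
after path 5 (0→6→5→4→7, push 1): res(1,7)=21
after path 6 (0→6→11→1→7, push 1): res(1,7)=20
after path 7 (0→10→2→1→7, push 9): res(1,7)=11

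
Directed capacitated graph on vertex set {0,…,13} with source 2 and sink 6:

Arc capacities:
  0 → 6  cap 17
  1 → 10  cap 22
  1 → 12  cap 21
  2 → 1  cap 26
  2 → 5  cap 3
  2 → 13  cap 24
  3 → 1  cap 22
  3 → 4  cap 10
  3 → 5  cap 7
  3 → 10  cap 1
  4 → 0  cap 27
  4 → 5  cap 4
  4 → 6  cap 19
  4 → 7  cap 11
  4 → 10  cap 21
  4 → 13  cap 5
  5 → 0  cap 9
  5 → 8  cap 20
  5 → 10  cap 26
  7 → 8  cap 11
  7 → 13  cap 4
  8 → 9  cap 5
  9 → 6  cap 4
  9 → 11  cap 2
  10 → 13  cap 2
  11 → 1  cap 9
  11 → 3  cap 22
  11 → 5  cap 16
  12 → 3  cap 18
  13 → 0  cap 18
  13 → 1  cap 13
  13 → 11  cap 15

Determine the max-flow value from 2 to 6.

Maximum flow value: 31

augment #1: 2→5→0→6 bottleneck 3, total now 3
augment #2: 2→13→0→6 bottleneck 14, total now 17
augment #3: 2→1→12→3→4→6 bottleneck 10, total now 27
augment #4: 2→13→0→5→8→9→6 bottleneck 3, total now 30
augment #5: 2→13→11→5→8→9→6 bottleneck 1, total now 31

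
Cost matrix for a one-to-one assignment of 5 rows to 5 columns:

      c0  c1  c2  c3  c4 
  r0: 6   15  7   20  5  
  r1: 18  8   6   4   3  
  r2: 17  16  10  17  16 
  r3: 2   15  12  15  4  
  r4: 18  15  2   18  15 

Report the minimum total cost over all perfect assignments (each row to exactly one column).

optimal assignment: row0→col4 (cost 5), row1→col3 (cost 4), row2→col1 (cost 16), row3→col0 (cost 2), row4→col2 (cost 2)
total = 5 + 4 + 16 + 2 + 2 = 29

Minimum assignment cost: 29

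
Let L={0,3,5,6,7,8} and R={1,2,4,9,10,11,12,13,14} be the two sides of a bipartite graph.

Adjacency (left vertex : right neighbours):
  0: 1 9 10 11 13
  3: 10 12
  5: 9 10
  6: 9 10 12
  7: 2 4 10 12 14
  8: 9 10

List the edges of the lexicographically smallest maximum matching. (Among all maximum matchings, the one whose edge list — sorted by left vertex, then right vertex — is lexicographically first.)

Lex-smallest maximum matching: {(0,1), (3,10), (5,9), (6,12), (7,2)}

|M| = 5 (so the lex-smallest maximum matching has 5 edges)
process left vertices in ascending order; for each, take the smallest-labelled available neighbour that still permits 5 edges overall, or leave it unmatched if none does
lex-smallest matching: {0-1, 3-10, 5-9, 6-12, 7-2}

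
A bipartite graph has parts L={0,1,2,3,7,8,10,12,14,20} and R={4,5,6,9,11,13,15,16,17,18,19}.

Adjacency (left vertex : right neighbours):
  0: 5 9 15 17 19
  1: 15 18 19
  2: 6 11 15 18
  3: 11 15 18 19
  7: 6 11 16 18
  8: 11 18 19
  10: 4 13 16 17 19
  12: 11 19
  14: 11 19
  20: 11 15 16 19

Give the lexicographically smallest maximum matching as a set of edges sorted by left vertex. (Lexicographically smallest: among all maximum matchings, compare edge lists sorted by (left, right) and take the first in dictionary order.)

|M| = 8 (so the lex-smallest maximum matching has 8 edges)
process left vertices in ascending order; for each, take the smallest-labelled available neighbour that still permits 8 edges overall, or leave it unmatched if none does
lex-smallest matching: {0-5, 1-15, 2-6, 3-11, 7-16, 8-18, 10-4, 12-19}

Lex-smallest maximum matching: {(0,5), (1,15), (2,6), (3,11), (7,16), (8,18), (10,4), (12,19)}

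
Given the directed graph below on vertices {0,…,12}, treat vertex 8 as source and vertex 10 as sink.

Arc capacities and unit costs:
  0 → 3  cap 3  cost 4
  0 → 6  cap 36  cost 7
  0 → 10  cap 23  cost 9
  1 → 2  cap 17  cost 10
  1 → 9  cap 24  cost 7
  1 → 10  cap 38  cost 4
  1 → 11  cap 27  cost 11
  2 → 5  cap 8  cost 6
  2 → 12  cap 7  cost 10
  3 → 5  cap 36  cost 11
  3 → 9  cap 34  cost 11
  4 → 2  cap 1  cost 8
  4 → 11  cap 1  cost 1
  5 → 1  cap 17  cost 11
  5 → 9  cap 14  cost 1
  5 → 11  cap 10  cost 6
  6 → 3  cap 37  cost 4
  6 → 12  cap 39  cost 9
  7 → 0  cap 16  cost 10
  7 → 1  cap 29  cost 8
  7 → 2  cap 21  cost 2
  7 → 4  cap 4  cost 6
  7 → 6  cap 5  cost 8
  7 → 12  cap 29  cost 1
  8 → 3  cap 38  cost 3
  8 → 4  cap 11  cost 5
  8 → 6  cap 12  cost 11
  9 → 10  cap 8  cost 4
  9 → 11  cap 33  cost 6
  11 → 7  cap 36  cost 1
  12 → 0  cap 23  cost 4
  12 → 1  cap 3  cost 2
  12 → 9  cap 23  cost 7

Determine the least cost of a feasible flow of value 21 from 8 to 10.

shortest-cost path #1: 8→4→11→7→12→1→10 push 1 @ unit cost 14 (adds 14)
shortest-cost path #2: 8→3→9→10 push 8 @ unit cost 18 (adds 144)
shortest-cost path #3: 8→6→12→1→10 push 2 @ unit cost 26 (adds 52)
shortest-cost path #4: 8→3→5→1→10 push 10 @ unit cost 29 (adds 290)
total cost = 500

Minimum cost for 21 units: 500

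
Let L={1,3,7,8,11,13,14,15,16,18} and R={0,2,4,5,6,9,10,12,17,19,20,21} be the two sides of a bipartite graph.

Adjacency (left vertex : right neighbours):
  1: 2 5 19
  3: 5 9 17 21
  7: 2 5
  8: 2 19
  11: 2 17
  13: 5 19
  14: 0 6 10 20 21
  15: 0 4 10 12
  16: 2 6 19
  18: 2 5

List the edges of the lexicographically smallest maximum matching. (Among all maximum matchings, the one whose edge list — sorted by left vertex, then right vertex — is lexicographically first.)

|M| = 8 (so the lex-smallest maximum matching has 8 edges)
process left vertices in ascending order; for each, take the smallest-labelled available neighbour that still permits 8 edges overall, or leave it unmatched if none does
lex-smallest matching: {1-2, 3-9, 7-5, 8-19, 11-17, 14-0, 15-4, 16-6}

Lex-smallest maximum matching: {(1,2), (3,9), (7,5), (8,19), (11,17), (14,0), (15,4), (16,6)}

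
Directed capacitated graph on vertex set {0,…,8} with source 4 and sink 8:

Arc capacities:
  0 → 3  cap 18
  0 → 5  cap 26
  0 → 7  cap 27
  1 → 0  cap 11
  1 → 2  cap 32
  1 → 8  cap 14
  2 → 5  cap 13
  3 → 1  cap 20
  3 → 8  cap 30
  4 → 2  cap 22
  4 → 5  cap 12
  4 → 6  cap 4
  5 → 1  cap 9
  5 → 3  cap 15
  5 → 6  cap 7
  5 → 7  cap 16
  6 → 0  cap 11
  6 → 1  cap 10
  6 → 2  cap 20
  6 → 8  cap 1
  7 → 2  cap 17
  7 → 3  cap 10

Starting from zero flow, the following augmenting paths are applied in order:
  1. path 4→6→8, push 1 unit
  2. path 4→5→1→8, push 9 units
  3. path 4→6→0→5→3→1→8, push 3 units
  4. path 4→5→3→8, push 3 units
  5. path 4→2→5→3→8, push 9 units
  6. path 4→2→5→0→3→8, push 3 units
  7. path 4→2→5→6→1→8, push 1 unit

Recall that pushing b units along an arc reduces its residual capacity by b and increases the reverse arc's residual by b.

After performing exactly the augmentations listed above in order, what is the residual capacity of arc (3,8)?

Residual capacity of (3,8): 15

after path 1 (4→6→8, push 1): res(3,8)=30
after path 2 (4→5→1→8, push 9): res(3,8)=30
after path 3 (4→6→0→5→3→1→8, push 3): res(3,8)=30
after path 4 (4→5→3→8, push 3): res(3,8)=27
after path 5 (4→2→5→3→8, push 9): res(3,8)=18
after path 6 (4→2→5→0→3→8, push 3): res(3,8)=15
after path 7 (4→2→5→6→1→8, push 1): res(3,8)=15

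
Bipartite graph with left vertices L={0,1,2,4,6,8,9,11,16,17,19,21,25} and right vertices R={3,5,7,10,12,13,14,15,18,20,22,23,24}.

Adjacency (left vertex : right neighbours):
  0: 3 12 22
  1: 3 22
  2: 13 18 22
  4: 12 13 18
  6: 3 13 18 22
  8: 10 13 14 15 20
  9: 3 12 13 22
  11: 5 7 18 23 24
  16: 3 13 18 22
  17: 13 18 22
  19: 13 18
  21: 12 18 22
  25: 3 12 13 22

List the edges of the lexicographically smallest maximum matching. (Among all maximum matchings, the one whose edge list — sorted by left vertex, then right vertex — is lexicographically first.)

Lex-smallest maximum matching: {(0,3), (1,22), (2,13), (4,12), (6,18), (8,10), (11,5)}

|M| = 7 (so the lex-smallest maximum matching has 7 edges)
process left vertices in ascending order; for each, take the smallest-labelled available neighbour that still permits 7 edges overall, or leave it unmatched if none does
lex-smallest matching: {0-3, 1-22, 2-13, 4-12, 6-18, 8-10, 11-5}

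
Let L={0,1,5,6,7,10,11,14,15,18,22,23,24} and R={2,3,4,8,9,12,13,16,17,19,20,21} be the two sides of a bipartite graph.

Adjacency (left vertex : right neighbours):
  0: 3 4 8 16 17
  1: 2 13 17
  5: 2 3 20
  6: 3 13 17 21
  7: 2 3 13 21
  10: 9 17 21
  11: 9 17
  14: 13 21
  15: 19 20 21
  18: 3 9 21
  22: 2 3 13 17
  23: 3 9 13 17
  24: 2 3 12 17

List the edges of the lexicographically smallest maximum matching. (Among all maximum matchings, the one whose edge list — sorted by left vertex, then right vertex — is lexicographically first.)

|M| = 10 (so the lex-smallest maximum matching has 10 edges)
process left vertices in ascending order; for each, take the smallest-labelled available neighbour that still permits 10 edges overall, or leave it unmatched if none does
lex-smallest matching: {0-4, 1-2, 5-20, 6-3, 7-13, 10-9, 11-17, 14-21, 15-19, 24-12}

Lex-smallest maximum matching: {(0,4), (1,2), (5,20), (6,3), (7,13), (10,9), (11,17), (14,21), (15,19), (24,12)}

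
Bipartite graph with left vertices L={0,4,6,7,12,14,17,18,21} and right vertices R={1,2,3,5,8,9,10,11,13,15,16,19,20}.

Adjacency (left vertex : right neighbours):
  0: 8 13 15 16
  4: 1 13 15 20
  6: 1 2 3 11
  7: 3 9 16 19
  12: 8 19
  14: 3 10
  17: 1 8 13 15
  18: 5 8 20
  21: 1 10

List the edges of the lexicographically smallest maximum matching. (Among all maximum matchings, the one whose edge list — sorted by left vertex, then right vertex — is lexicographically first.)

Lex-smallest maximum matching: {(0,8), (4,1), (6,2), (7,9), (12,19), (14,3), (17,13), (18,5), (21,10)}

|M| = 9 (so the lex-smallest maximum matching has 9 edges)
process left vertices in ascending order; for each, take the smallest-labelled available neighbour that still permits 9 edges overall, or leave it unmatched if none does
lex-smallest matching: {0-8, 4-1, 6-2, 7-9, 12-19, 14-3, 17-13, 18-5, 21-10}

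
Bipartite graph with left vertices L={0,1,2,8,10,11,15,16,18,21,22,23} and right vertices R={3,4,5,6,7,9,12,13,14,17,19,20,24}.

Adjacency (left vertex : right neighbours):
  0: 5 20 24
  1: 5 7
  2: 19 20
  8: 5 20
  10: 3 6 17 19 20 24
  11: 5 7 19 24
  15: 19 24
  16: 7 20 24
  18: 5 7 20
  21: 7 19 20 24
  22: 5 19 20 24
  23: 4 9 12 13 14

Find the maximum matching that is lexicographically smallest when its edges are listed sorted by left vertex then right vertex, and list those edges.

Lex-smallest maximum matching: {(0,5), (1,7), (2,19), (8,20), (10,3), (11,24), (23,4)}

|M| = 7 (so the lex-smallest maximum matching has 7 edges)
process left vertices in ascending order; for each, take the smallest-labelled available neighbour that still permits 7 edges overall, or leave it unmatched if none does
lex-smallest matching: {0-5, 1-7, 2-19, 8-20, 10-3, 11-24, 23-4}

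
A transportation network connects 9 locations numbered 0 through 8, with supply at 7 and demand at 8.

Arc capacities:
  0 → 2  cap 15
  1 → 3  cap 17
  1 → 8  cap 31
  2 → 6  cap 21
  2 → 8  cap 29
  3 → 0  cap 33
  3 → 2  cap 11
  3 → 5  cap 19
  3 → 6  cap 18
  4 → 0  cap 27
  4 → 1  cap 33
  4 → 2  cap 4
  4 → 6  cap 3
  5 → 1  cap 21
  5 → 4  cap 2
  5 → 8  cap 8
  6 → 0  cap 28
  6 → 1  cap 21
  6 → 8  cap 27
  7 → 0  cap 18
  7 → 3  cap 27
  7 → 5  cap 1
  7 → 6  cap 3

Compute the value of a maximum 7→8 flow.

Maximum flow value: 46

augment #1: 7→5→8 bottleneck 1, total now 1
augment #2: 7→6→8 bottleneck 3, total now 4
augment #3: 7→0→2→8 bottleneck 15, total now 19
augment #4: 7→3→2→8 bottleneck 11, total now 30
augment #5: 7→3→5→8 bottleneck 7, total now 37
augment #6: 7→3→6→8 bottleneck 9, total now 46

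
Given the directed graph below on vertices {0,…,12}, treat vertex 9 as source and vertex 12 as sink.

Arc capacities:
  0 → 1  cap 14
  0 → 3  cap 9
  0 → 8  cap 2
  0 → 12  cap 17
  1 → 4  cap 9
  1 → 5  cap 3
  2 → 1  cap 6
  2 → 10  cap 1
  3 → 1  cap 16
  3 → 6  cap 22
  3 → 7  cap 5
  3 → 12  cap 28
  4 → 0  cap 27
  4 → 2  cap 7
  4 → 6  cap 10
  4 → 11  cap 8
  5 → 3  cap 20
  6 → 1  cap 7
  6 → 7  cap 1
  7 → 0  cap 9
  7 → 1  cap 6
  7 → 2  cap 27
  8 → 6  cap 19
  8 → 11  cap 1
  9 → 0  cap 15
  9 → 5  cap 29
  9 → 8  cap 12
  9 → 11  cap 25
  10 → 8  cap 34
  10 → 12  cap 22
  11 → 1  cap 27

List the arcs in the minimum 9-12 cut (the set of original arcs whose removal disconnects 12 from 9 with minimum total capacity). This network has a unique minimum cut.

Min-cut arcs: {(1,4), (5,3), (6,7), (9,0)} (total capacity 45)

augment #1: 9→0→12 push 15
augment #2: 9→5→3→12 push 20
augment #3: 9→8→6→7→0→12 push 1
augment #4: 9→11→1→4→0→12 push 1
augment #5: 9→11→1→4→0→3→12 push 8
max flow = 45; residual-reachable set from 9 gives S-side
cut edges (S→T): {(1,4), (5,3), (6,7), (9,0)} total cap 45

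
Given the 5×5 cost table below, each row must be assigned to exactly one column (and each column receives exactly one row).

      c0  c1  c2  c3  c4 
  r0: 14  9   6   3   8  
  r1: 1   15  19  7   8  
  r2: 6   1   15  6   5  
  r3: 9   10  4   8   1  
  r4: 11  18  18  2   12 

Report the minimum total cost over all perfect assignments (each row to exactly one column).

optimal assignment: row0→col2 (cost 6), row1→col0 (cost 1), row2→col1 (cost 1), row3→col4 (cost 1), row4→col3 (cost 2)
total = 6 + 1 + 1 + 1 + 2 = 11

Minimum assignment cost: 11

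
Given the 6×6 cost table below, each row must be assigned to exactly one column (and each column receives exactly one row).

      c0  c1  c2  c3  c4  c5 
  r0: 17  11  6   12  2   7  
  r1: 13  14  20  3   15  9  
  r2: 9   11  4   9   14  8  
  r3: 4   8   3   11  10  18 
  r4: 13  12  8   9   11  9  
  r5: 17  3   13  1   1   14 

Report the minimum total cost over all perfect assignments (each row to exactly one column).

optimal assignment: row0→col4 (cost 2), row1→col3 (cost 3), row2→col2 (cost 4), row3→col0 (cost 4), row4→col5 (cost 9), row5→col1 (cost 3)
total = 2 + 3 + 4 + 4 + 9 + 3 = 25

Minimum assignment cost: 25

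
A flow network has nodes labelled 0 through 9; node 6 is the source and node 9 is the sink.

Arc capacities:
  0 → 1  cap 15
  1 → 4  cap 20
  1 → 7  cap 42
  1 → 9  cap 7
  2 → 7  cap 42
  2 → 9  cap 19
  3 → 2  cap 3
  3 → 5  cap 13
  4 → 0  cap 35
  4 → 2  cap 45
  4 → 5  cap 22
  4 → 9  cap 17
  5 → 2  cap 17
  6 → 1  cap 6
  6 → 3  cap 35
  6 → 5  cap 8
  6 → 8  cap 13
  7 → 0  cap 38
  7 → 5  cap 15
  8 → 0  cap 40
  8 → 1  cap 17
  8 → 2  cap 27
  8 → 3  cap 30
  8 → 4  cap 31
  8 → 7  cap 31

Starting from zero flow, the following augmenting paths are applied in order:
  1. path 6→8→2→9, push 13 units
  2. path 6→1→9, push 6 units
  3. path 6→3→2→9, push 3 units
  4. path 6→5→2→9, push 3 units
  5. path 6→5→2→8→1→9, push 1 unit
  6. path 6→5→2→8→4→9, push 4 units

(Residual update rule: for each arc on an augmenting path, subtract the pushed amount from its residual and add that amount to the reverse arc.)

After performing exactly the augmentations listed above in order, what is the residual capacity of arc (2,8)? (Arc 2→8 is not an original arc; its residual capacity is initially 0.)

after path 1 (6→8→2→9, push 13): res(2,8)=13
after path 2 (6→1→9, push 6): res(2,8)=13
after path 3 (6→3→2→9, push 3): res(2,8)=13
after path 4 (6→5→2→9, push 3): res(2,8)=13
after path 5 (6→5→2→8→1→9, push 1): res(2,8)=12
after path 6 (6→5→2→8→4→9, push 4): res(2,8)=8

Residual capacity of (2,8): 8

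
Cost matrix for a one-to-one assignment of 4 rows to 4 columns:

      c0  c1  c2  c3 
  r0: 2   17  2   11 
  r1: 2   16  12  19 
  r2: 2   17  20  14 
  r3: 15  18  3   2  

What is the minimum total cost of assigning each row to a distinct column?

Minimum assignment cost: 22

optimal assignment: row0→col2 (cost 2), row1→col1 (cost 16), row2→col0 (cost 2), row3→col3 (cost 2)
total = 2 + 16 + 2 + 2 = 22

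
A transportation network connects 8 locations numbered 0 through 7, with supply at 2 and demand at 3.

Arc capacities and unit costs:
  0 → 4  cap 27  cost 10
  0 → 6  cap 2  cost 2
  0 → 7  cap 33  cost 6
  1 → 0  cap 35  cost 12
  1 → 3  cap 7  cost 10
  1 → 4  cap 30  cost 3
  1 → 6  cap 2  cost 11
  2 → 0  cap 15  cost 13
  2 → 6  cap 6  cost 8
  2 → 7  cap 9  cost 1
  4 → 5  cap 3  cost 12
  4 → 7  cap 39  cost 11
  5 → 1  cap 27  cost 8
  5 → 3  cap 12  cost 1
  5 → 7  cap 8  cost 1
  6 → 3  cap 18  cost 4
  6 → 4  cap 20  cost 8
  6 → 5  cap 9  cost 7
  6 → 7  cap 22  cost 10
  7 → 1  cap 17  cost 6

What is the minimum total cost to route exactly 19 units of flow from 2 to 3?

Minimum cost for 19 units: 345

shortest-cost path #1: 2→6→3 push 6 @ unit cost 12 (adds 72)
shortest-cost path #2: 2→7→1→3 push 7 @ unit cost 17 (adds 119)
shortest-cost path #3: 2→0→6→3 push 2 @ unit cost 19 (adds 38)
shortest-cost path #4: 2→7→1→6→3 push 2 @ unit cost 22 (adds 44)
shortest-cost path #5: 2→0→4→5→3 push 2 @ unit cost 36 (adds 72)
total cost = 345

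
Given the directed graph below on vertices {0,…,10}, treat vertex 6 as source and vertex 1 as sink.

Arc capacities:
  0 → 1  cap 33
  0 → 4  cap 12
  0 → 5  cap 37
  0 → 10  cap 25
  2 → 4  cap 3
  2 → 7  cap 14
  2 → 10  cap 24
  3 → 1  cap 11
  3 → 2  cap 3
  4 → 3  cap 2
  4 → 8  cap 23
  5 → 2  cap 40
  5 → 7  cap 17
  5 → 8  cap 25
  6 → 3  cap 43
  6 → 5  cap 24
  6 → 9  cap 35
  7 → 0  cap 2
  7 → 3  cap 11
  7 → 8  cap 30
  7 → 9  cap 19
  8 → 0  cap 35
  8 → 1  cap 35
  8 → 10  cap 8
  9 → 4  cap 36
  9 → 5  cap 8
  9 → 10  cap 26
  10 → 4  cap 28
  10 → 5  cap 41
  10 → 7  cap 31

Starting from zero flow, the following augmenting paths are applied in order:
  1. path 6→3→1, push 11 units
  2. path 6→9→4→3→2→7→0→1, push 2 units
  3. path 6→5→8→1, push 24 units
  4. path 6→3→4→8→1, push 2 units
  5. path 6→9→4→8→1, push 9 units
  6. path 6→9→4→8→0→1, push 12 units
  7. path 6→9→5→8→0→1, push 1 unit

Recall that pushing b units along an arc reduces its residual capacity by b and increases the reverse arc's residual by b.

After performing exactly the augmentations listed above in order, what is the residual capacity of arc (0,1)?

Residual capacity of (0,1): 18

after path 1 (6→3→1, push 11): res(0,1)=33
after path 2 (6→9→4→3→2→7→0→1, push 2): res(0,1)=31
after path 3 (6→5→8→1, push 24): res(0,1)=31
after path 4 (6→3→4→8→1, push 2): res(0,1)=31
after path 5 (6→9→4→8→1, push 9): res(0,1)=31
after path 6 (6→9→4→8→0→1, push 12): res(0,1)=19
after path 7 (6→9→5→8→0→1, push 1): res(0,1)=18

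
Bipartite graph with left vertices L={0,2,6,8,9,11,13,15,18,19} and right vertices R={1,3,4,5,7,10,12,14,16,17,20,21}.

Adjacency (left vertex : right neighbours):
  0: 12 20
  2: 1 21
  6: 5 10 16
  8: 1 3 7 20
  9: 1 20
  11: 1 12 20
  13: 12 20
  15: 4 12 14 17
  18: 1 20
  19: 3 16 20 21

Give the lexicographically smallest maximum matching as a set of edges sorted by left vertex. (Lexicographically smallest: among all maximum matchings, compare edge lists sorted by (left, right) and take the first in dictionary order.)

Lex-smallest maximum matching: {(0,12), (2,21), (6,5), (8,3), (9,1), (11,20), (15,4), (19,16)}

|M| = 8 (so the lex-smallest maximum matching has 8 edges)
process left vertices in ascending order; for each, take the smallest-labelled available neighbour that still permits 8 edges overall, or leave it unmatched if none does
lex-smallest matching: {0-12, 2-21, 6-5, 8-3, 9-1, 11-20, 15-4, 19-16}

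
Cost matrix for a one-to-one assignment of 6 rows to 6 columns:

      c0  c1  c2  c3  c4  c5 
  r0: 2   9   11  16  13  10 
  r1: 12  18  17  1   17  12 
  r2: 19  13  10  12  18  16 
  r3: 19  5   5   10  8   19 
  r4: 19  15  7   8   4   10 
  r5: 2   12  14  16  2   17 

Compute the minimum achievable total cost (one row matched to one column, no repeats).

Minimum assignment cost: 30

optimal assignment: row0→col0 (cost 2), row1→col3 (cost 1), row2→col2 (cost 10), row3→col1 (cost 5), row4→col5 (cost 10), row5→col4 (cost 2)
total = 2 + 1 + 10 + 5 + 10 + 2 = 30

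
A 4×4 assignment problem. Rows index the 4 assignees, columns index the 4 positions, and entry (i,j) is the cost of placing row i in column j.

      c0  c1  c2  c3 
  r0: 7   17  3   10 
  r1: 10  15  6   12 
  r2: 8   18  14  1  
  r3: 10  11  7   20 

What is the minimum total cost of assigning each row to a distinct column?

Minimum assignment cost: 25

one of 2 optimal assignments: row0→col0 (cost 7), row1→col2 (cost 6), row2→col3 (cost 1), row3→col1 (cost 11)
total = 7 + 6 + 1 + 11 = 25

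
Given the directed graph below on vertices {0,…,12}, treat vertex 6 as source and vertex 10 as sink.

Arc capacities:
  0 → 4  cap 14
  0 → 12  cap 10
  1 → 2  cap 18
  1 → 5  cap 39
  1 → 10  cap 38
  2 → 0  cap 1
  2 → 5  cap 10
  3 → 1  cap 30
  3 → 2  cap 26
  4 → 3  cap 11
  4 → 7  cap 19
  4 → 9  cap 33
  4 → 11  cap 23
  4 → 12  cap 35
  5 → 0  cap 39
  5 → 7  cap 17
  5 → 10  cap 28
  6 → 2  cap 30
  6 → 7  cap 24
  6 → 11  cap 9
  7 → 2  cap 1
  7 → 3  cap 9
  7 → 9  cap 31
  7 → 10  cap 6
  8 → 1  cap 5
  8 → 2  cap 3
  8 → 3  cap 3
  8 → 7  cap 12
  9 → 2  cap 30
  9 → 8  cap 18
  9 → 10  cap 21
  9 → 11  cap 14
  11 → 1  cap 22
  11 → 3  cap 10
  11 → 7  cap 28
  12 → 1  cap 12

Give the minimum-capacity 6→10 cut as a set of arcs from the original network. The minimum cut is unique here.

augment #1: 6→7→10 push 6
augment #2: 6→2→5→10 push 10
augment #3: 6→7→9→10 push 18
augment #4: 6→11→1→10 push 9
augment #5: 6→2→0→4→9→10 push 1
max flow = 44; residual-reachable set from 6 gives S-side
cut edges (S→T): {(2,0), (2,5), (6,7), (6,11)} total cap 44

Min-cut arcs: {(2,0), (2,5), (6,7), (6,11)} (total capacity 44)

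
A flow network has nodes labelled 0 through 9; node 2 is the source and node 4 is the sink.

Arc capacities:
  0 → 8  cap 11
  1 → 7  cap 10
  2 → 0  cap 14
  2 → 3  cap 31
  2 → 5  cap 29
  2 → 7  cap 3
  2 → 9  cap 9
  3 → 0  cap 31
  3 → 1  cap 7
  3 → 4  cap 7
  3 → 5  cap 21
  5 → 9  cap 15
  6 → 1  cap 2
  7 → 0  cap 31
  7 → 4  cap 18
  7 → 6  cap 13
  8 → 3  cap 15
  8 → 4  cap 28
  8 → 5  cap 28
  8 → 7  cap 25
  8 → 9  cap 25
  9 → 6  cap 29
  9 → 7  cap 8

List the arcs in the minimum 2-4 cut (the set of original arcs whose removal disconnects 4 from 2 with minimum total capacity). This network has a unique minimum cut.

augment #1: 2→3→4 push 7
augment #2: 2→7→4 push 3
augment #3: 2→0→8→4 push 11
augment #4: 2→9→7→4 push 8
augment #5: 2→3→1→7→4 push 7
max flow = 36; residual-reachable set from 2 gives S-side
cut edges (S→T): {(0,8), (3,4), (7,4)} total cap 36

Min-cut arcs: {(0,8), (3,4), (7,4)} (total capacity 36)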